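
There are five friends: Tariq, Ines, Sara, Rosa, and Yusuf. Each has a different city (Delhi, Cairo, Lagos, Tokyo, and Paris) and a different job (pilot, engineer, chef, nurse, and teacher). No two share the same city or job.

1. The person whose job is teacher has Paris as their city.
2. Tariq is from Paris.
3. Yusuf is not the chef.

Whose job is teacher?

With clues 1–2, Ines, Rosa, Sara, and Yusuf are impossible for the one with job teacher.
That leaves Tariq.

Tariq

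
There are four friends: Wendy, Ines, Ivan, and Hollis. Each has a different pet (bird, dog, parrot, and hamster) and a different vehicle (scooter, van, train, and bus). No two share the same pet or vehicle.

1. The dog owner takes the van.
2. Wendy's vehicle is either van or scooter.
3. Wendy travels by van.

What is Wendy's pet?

dog

With clues 1–3, bird, hamster, and parrot are impossible for Wendy's pet.
That leaves dog.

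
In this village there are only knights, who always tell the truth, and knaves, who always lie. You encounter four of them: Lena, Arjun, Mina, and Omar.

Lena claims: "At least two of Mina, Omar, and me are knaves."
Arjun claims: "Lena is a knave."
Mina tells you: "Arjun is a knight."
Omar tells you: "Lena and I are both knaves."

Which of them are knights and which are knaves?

Consider Lena. Suppose Lena is a knave.
Then whichever role Omar has, Omar's statement has the wrong truth value — contradiction.
So Lena is a knight.
With that fixed, Arjun's statement is false, so Arjun is a knave.
With that fixed, Mina's statement is false, so Mina is a knave.
With that fixed, Omar's statement is false, so Omar is a knave.

Lena: knight, Arjun: knave, Mina: knave, Omar: knave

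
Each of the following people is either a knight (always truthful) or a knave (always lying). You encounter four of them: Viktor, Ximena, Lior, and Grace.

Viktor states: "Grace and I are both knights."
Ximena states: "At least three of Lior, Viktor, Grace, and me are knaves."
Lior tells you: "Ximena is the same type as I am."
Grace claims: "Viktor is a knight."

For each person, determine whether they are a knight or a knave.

Consider Viktor. Suppose Viktor is a knight.
Then no assignment of the remaining roles makes every statement match its speaker's type — contradiction.
So Viktor is a knave.
With that fixed, Grace's statement is false, so Grace is a knave.
Consider Ximena. Suppose Ximena is a knave.
Then Ximena's own statement would have to be false, but it can't be — contradiction.
So Ximena is a knight.
Consider Lior. Suppose Lior is a knight.
Then Ximena's statement comes out false, contradicting Ximena being a knight.
So Lior is a knave.

Viktor: knave, Ximena: knight, Lior: knave, Grace: knave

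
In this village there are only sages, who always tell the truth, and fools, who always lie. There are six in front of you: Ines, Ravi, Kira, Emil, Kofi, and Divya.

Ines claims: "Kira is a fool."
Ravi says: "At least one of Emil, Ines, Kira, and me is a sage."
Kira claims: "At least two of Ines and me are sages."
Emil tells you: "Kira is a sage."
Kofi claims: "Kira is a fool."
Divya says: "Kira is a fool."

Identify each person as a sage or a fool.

Ines: sage, Ravi: sage, Kira: fool, Emil: fool, Kofi: sage, Divya: sage

Consider Ines. Suppose Ines is a fool.
Then no assignment of the remaining roles makes every statement match its speaker's type — contradiction.
So Ines is a sage.
With that fixed, Ravi's statement is true, so Ravi is a sage.
Consider Kira. Suppose Kira is a sage.
Then Ines's statement comes out false, contradicting Ines being a sage.
So Kira is a fool.
With that fixed, Emil's statement is false, so Emil is a fool.
With that fixed, Kofi's statement is true, so Kofi is a sage.
With that fixed, Divya's statement is true, so Divya is a sage.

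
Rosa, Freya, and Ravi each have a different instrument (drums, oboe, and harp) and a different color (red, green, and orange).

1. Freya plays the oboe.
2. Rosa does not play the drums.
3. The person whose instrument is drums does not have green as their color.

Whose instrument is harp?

Rosa

Clue 1 rules out Freya for the one with instrument harp.
With clues 1–2, Ravi is impossible for the one with instrument harp.
That leaves Rosa.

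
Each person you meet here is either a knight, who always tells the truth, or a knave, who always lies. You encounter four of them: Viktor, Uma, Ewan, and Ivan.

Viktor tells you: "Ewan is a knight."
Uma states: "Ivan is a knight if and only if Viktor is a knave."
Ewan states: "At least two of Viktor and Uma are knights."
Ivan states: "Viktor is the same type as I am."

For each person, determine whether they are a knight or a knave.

Consider Viktor. Suppose Viktor is a knave.
Then whichever role Ivan has, Ivan's statement has the wrong truth value — contradiction.
So Viktor is a knight.
Consider Uma. Suppose Uma is a knave.
Then no assignment of the remaining roles makes every statement match its speaker's type — contradiction.
So Uma is a knight.
With that fixed, Ewan's statement is true, so Ewan is a knight.
Consider Ivan. Suppose Ivan is a knight.
Then Uma's statement comes out false, contradicting Uma being a knight.
So Ivan is a knave.

Viktor: knight, Uma: knight, Ewan: knight, Ivan: knave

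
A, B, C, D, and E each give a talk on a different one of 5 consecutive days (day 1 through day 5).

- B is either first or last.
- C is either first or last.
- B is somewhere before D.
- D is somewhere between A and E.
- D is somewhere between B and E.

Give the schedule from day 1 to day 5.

From clue 1: B is in {1,5}.
From clues 1–3: B → day 1, C → day 5.
From clues 1–4: D → day 3.
From clues 1–5: A → day 2, E → day 4.

B, A, D, E, C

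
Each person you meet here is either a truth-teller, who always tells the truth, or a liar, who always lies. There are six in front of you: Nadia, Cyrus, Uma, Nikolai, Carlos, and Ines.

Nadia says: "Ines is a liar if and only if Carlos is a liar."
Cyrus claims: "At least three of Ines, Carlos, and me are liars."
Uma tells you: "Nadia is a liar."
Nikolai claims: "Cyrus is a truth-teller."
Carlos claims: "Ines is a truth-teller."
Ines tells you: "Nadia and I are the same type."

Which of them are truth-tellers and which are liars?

Nadia: truth-teller, Cyrus: liar, Uma: liar, Nikolai: liar, Carlos: truth-teller, Ines: truth-teller

Consider Nadia. Suppose Nadia is a liar.
Then whichever role Ines has, Ines's statement has the wrong truth value — contradiction.
So Nadia is a truth-teller.
With that fixed, Uma's statement is false, so Uma is a liar.
Consider Cyrus. Suppose Cyrus is a truth-teller.
Then Cyrus's own statement would have to be true, but it can't be — contradiction.
So Cyrus is a liar.
With that fixed, Nikolai's statement is false, so Nikolai is a liar.
Consider Carlos. Suppose Carlos is a liar.
Then no assignment of the remaining roles makes every statement match its speaker's type — contradiction.
So Carlos is a truth-teller.
Consider Ines. Suppose Ines is a liar.
Then Nadia's statement comes out false, contradicting Nadia being a truth-teller.
So Ines is a truth-teller.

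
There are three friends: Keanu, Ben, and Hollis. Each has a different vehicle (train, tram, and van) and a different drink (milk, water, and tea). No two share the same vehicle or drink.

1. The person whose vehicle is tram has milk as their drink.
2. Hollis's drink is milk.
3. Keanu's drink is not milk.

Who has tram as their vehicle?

Hollis

With clues 1–2, Ben and Keanu are impossible for the one with vehicle tram.
That leaves Hollis.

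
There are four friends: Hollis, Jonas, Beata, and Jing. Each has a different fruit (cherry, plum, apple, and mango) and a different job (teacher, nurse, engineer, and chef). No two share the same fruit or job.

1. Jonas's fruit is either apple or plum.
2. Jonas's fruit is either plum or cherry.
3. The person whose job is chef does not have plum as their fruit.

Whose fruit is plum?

Jonas

With clues 1–2, Beata, Hollis, and Jing are impossible for the one with fruit plum.
That leaves Jonas.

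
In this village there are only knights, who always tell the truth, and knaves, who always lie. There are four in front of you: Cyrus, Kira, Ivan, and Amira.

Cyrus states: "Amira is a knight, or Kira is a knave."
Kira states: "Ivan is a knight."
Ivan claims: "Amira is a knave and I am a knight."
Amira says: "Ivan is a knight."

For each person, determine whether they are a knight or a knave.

Cyrus: knight, Kira: knave, Ivan: knave, Amira: knave

Consider Cyrus. Suppose Cyrus is a knave.
Then no assignment of the remaining roles makes every statement match its speaker's type — contradiction.
So Cyrus is a knight.
Consider Kira. Suppose Kira is a knight.
Then no assignment of the remaining roles makes every statement match its speaker's type — contradiction.
So Kira is a knave.
Consider Ivan. Suppose Ivan is a knight.
Then Kira's statement comes out true, contradicting Kira being a knave.
So Ivan is a knave.
With that fixed, Amira's statement is false, so Amira is a knave.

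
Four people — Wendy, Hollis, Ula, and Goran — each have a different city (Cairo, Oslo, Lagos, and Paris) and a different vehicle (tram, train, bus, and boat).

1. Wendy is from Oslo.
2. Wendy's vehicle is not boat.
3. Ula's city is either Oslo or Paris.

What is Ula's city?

Clue 1 rules out Oslo for Ula's city.
With clues 1–3, Cairo and Lagos are impossible for Ula's city.
That leaves Paris.

Paris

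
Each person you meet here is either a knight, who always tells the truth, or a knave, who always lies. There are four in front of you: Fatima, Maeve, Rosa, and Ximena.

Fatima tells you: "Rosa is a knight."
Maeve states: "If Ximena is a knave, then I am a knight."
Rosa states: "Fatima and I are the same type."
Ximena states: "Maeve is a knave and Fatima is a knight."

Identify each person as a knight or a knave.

Consider Fatima. Suppose Fatima is a knave.
Then whichever role Rosa has, Rosa's statement has the wrong truth value — contradiction.
So Fatima is a knight.
Consider Maeve. Suppose Maeve is a knave.
Then no assignment of the remaining roles makes every statement match its speaker's type — contradiction.
So Maeve is a knight.
With that fixed, Ximena's statement is false, so Ximena is a knave.
Consider Rosa. Suppose Rosa is a knave.
Then Fatima's statement comes out false, contradicting Fatima being a knight.
So Rosa is a knight.

Fatima: knight, Maeve: knight, Rosa: knight, Ximena: knave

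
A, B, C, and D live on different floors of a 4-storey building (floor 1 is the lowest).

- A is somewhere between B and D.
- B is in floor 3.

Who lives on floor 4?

With clue 1, A is ruled out for floor 4.
With clues 1–2, B and D are ruled out for floor 4.
So floor 4 is C.

C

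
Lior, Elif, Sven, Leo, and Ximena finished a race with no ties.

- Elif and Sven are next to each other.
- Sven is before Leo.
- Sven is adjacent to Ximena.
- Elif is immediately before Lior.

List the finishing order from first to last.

Ximena, Sven, Elif, Lior, Leo

From clues 1–2: Leo is in {3,4,5}.
From clues 1–3: Sven is in {2,3}.
From clues 1–4: Ximena → place 1, Sven → place 2, Elif → place 3, Lior → place 4, Leo → place 5.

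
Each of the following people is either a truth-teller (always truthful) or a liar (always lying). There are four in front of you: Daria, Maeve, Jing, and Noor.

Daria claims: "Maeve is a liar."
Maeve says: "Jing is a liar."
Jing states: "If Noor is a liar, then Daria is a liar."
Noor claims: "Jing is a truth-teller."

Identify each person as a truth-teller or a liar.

Daria: truth-teller, Maeve: liar, Jing: truth-teller, Noor: truth-teller

Consider Daria. Suppose Daria is a liar.
Then no assignment of the remaining roles makes every statement match its speaker's type — contradiction.
So Daria is a truth-teller.
Consider Maeve. Suppose Maeve is a truth-teller.
Then Daria's statement comes out false, contradicting Daria being a truth-teller.
So Maeve is a liar.
Consider Jing. Suppose Jing is a liar.
Then Maeve's statement comes out true, contradicting Maeve being a liar.
So Jing is a truth-teller.
With that fixed, Noor's statement is true, so Noor is a truth-teller.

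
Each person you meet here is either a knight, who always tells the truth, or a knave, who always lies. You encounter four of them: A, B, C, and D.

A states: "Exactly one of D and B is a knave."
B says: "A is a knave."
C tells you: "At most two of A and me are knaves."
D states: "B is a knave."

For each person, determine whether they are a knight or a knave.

A: knight, B: knave, C: knight, D: knight

Regardless of anyone's role, C's statement is true, so C is a knight.
Consider A. Suppose A is a knave.
Then no assignment of the remaining roles makes every statement match its speaker's type — contradiction.
So A is a knight.
With that fixed, B's statement is false, so B is a knave.
With that fixed, D's statement is true, so D is a knight.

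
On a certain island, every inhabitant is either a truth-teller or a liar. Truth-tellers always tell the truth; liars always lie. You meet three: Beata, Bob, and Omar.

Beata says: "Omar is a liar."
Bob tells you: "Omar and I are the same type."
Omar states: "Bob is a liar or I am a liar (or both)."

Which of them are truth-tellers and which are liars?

Consider Beata. Suppose Beata is a truth-teller.
Then no assignment of the remaining roles makes every statement match its speaker's type — contradiction.
So Beata is a liar.
Consider Bob. Suppose Bob is a truth-teller.
Then whichever role Omar has, Omar's statement has the wrong truth value — contradiction.
So Bob is a liar.
With that fixed, Omar's statement is true, so Omar is a truth-teller.

Beata: liar, Bob: liar, Omar: truth-teller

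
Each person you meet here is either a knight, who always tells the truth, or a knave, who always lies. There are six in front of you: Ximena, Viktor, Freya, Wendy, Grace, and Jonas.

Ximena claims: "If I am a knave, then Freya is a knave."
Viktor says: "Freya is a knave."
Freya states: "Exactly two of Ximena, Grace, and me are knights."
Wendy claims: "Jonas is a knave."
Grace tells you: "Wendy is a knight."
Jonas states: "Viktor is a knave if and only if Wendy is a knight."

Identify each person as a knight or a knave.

Consider Ximena. Suppose Ximena is a knave.
Then no assignment of the remaining roles makes every statement match its speaker's type — contradiction.
So Ximena is a knight.
Consider Viktor. Suppose Viktor is a knave.
Then no assignment of the remaining roles makes every statement match its speaker's type — contradiction.
So Viktor is a knight.
Consider Freya. Suppose Freya is a knight.
Then Viktor's statement comes out false, contradicting Viktor being a knight.
So Freya is a knave.
Consider Wendy. Suppose Wendy is a knight.
Then no assignment of the remaining roles makes every statement match its speaker's type — contradiction.
So Wendy is a knave.
With that fixed, Grace's statement is false, so Grace is a knave.
With that fixed, Jonas's statement is true, so Jonas is a knight.

Ximena: knight, Viktor: knight, Freya: knave, Wendy: knave, Grace: knave, Jonas: knight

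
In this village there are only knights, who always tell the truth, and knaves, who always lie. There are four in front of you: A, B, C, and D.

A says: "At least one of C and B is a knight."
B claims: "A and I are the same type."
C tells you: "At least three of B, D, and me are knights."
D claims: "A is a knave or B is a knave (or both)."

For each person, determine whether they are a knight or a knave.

A: knight, B: knight, C: knave, D: knave

Consider A. Suppose A is a knave.
Then whichever role B has, B's statement has the wrong truth value — contradiction.
So A is a knight.
Consider B. Suppose B is a knave.
Then no assignment of the remaining roles makes every statement match its speaker's type — contradiction.
So B is a knight.
With that fixed, D's statement is false, so D is a knave.
With that fixed, C's statement is false, so C is a knave.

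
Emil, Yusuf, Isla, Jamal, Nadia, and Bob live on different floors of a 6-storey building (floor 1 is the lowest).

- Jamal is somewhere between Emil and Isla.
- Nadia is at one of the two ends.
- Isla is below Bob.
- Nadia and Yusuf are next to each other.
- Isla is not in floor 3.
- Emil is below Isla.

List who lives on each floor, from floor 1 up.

Nadia, Yusuf, Emil, Jamal, Isla, Bob

From clue 1: Jamal is in {2,3,4,5}.
From clues 1–2: Nadia is in {1,6}.
From clues 1–4: Yusuf is in {2,5}.
From clues 1–5: Emil is in {3,4}.
From clues 1–6: Nadia → floor 1, Yusuf → floor 2, Emil → floor 3, Jamal → floor 4, Isla → floor 5, Bob → floor 6.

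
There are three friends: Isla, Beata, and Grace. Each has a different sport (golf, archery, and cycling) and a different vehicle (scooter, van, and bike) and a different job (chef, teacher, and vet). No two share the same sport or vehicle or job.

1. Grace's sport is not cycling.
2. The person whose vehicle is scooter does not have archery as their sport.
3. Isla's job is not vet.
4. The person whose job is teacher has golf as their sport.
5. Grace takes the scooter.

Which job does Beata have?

With clues 1–5, chef and teacher are impossible for Beata's job.
That leaves vet.

vet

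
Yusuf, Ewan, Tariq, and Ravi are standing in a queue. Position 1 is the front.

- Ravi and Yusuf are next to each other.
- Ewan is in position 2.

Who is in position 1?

Tariq

With clues 1–2, Ewan, Ravi, and Yusuf are ruled out for position 1.
So position 1 is Tariq.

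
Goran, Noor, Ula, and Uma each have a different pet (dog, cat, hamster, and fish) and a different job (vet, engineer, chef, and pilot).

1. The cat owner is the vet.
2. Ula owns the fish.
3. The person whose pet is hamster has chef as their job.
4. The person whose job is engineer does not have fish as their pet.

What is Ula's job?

With clues 1–2, vet is impossible for Ula's job.
With clues 1–3, chef is impossible for Ula's job.
With clues 1–4, engineer is impossible for Ula's job.
That leaves pilot.

pilot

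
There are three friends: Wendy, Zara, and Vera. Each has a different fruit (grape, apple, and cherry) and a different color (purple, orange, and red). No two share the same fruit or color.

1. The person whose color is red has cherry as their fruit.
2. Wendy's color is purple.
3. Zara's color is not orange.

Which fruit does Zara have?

With clues 1–3, apple and grape are impossible for Zara's fruit.
That leaves cherry.

cherry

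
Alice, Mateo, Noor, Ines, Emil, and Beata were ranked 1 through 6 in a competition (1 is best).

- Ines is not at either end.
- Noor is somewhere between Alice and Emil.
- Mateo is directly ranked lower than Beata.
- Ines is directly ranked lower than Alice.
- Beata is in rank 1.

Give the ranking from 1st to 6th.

Beata, Mateo, Alice, Ines, Noor, Emil

From clue 1: Ines is in {2,3,4,5}.
From clues 1–2: Noor is in {2,3,4,5}.
From clues 1–3: Alice is in {1,3,4,6}.
From clues 1–4: Alice is in {1,3}.
From clues 1–5: Beata → rank 1, Mateo → rank 2, Alice → rank 3, Ines → rank 4, Noor → rank 5, Emil → rank 6.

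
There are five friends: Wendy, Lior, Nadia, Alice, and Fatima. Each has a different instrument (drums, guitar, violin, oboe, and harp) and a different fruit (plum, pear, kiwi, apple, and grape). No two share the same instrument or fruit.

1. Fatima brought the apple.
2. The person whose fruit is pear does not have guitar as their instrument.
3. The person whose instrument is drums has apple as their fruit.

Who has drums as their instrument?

With clues 1–3, Alice, Lior, Nadia, and Wendy are impossible for the one with instrument drums.
That leaves Fatima.

Fatima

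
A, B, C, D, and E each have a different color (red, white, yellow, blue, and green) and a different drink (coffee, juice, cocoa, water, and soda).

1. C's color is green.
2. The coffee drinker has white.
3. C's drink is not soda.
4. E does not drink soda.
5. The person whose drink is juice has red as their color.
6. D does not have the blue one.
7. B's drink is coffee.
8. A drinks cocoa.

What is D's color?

yellow

Clue 1 rules out green for D's color.
With clues 1–6, blue is impossible for D's color.
With clues 1–7, white is impossible for D's color.
With clues 1–8, red is impossible for D's color.
That leaves yellow.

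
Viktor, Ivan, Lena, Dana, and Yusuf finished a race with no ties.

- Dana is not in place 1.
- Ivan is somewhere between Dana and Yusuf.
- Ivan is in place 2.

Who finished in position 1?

With clue 1, Dana is ruled out for place 1.
With clues 1–2, Ivan is ruled out for place 1.
With clues 1–3, Lena and Viktor are ruled out for place 1.
So place 1 is Yusuf.

Yusuf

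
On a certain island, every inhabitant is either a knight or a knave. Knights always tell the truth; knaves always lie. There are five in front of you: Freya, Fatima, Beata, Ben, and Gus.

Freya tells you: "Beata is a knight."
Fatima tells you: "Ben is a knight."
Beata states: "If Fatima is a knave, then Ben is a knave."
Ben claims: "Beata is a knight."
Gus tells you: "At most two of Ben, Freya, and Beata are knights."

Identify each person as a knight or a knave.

Freya: knight, Fatima: knight, Beata: knight, Ben: knight, Gus: knave

Consider Freya. Suppose Freya is a knave.
Then no assignment of the remaining roles makes every statement match its speaker's type — contradiction.
So Freya is a knight.
Consider Fatima. Suppose Fatima is a knave.
Then no assignment of the remaining roles makes every statement match its speaker's type — contradiction.
So Fatima is a knight.
With that fixed, Beata's statement is true, so Beata is a knight.
With that fixed, Ben's statement is true, so Ben is a knight.
With that fixed, Gus's statement is false, so Gus is a knave.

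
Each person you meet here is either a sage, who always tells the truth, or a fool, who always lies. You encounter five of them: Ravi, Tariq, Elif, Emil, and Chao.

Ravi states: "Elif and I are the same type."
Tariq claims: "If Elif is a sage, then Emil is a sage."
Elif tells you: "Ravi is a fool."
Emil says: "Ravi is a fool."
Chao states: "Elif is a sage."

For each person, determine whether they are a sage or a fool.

Consider Ravi. Suppose Ravi is a sage.
Then no assignment of the remaining roles makes every statement match its speaker's type — contradiction.
So Ravi is a fool.
With that fixed, Elif's statement is true, so Elif is a sage.
With that fixed, Emil's statement is true, so Emil is a sage.
With that fixed, Chao's statement is true, so Chao is a sage.
With that fixed, Tariq's statement is true, so Tariq is a sage.

Ravi: fool, Tariq: sage, Elif: sage, Emil: sage, Chao: sage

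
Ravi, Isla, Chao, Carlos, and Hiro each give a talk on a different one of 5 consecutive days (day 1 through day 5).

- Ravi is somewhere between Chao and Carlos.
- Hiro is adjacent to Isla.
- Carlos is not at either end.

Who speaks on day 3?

With clues 1–2, Ravi is ruled out for day 3.
With clues 1–3, Chao, Hiro, and Isla are ruled out for day 3.
So day 3 is Carlos.

Carlos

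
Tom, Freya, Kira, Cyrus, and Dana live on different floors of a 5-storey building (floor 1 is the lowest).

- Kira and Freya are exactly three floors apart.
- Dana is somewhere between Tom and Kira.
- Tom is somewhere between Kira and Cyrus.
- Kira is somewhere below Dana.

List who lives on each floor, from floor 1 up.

Kira, Dana, Tom, Freya, Cyrus

From clue 1: Freya is in {1,2,4,5}.
From clues 1–2: Dana is in {2,3,4}.
From clues 1–3: Tom → floor 3.
From clues 1–4: Kira → floor 1, Dana → floor 2, Freya → floor 4, Cyrus → floor 5.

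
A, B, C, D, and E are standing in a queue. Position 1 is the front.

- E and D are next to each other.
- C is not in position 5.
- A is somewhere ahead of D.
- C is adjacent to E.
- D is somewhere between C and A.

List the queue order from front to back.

A, D, E, C, B

From clues 1–2: C is in {1,2,3,4}.
From clues 1–3: A is in {1,2,3}.
From clues 1–4: A is in {1,2}.
From clues 1–5: A → position 1, D → position 2, E → position 3, C → position 4, B → position 5.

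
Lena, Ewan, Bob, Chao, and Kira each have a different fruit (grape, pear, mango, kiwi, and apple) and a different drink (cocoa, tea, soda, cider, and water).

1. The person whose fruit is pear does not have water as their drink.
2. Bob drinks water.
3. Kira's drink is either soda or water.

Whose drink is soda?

Kira

With clues 1–2, Bob is impossible for the one with drink soda.
With clues 1–3, Chao, Ewan, and Lena are impossible for the one with drink soda.
That leaves Kira.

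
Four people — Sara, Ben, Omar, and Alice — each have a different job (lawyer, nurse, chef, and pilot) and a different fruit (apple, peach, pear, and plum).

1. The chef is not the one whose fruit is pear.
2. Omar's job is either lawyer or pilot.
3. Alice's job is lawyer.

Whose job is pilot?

Omar

With clues 1–3, Alice, Ben, and Sara are impossible for the one with job pilot.
That leaves Omar.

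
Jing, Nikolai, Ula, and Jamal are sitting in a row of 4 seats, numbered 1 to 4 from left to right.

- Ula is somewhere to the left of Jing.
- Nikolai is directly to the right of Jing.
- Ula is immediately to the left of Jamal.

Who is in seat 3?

With clues 1–2, Jamal and Ula are ruled out for seat 3.
With clues 1–3, Nikolai is ruled out for seat 3.
So seat 3 is Jing.

Jing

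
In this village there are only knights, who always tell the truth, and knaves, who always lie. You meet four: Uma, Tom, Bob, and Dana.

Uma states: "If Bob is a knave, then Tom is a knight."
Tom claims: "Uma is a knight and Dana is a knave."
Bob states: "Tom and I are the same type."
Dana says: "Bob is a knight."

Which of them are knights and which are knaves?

Uma: knight, Tom: knight, Bob: knave, Dana: knave

Consider Uma. Suppose Uma is a knave.
Then no assignment of the remaining roles makes every statement match its speaker's type — contradiction.
So Uma is a knight.
Consider Tom. Suppose Tom is a knave.
Then whichever role Bob has, Bob's statement has the wrong truth value — contradiction.
So Tom is a knight.
Consider Bob. Suppose Bob is a knight.
Then no assignment of the remaining roles makes every statement match its speaker's type — contradiction.
So Bob is a knave.
With that fixed, Dana's statement is false, so Dana is a knave.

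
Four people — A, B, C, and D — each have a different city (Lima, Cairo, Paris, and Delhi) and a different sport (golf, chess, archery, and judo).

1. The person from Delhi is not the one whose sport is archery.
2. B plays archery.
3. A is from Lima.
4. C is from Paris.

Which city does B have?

Cairo

With clues 1–2, Delhi is impossible for B's city.
With clues 1–3, Lima is impossible for B's city.
With clues 1–4, Paris is impossible for B's city.
That leaves Cairo.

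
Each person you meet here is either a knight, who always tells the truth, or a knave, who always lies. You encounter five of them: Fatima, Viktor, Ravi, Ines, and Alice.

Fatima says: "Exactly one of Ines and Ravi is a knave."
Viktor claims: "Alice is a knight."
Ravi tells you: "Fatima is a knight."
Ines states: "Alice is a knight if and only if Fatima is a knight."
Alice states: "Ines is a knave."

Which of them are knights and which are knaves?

Fatima: knave, Viktor: knight, Ravi: knave, Ines: knave, Alice: knight

Consider Fatima. Suppose Fatima is a knight.
Then no assignment of the remaining roles makes every statement match its speaker's type — contradiction.
So Fatima is a knave.
With that fixed, Ravi's statement is false, so Ravi is a knave.
Consider Viktor. Suppose Viktor is a knave.
Then no assignment of the remaining roles makes every statement match its speaker's type — contradiction.
So Viktor is a knight.
Consider Ines. Suppose Ines is a knight.
Then Fatima's statement comes out true, contradicting Fatima being a knave.
So Ines is a knave.
With that fixed, Alice's statement is true, so Alice is a knight.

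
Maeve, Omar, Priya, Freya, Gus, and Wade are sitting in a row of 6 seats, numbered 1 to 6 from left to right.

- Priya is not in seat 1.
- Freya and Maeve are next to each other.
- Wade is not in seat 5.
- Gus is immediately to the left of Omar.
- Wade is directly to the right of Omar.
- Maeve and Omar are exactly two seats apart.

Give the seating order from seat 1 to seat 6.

From clue 1: Priya is in {2,3,4,5,6}.
From clues 1–4: Wade is in {1,3,4,6}.
From clues 1–5: Omar is in {2,5}.
From clues 1–6: Gus → seat 1, Omar → seat 2, Wade → seat 3, Maeve → seat 4, Freya → seat 5, Priya → seat 6.

Gus, Omar, Wade, Maeve, Freya, Priya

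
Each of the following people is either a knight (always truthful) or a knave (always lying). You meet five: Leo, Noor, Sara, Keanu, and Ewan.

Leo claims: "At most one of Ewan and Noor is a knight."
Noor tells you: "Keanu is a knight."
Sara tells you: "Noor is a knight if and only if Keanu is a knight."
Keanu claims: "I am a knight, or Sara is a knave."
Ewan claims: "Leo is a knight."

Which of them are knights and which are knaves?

Leo: knight, Noor: knave, Sara: knight, Keanu: knave, Ewan: knight

Consider Leo. Suppose Leo is a knave.
Then no assignment of the remaining roles makes every statement match its speaker's type — contradiction.
So Leo is a knight.
With that fixed, Ewan's statement is true, so Ewan is a knight.
Consider Noor. Suppose Noor is a knight.
Then Leo's statement comes out false, contradicting Leo being a knight.
So Noor is a knave.
Consider Sara. Suppose Sara is a knave.
Then no assignment of the remaining roles makes every statement match its speaker's type — contradiction.
So Sara is a knight.
Consider Keanu. Suppose Keanu is a knight.
Then Noor's statement comes out true, contradicting Noor being a knave.
So Keanu is a knave.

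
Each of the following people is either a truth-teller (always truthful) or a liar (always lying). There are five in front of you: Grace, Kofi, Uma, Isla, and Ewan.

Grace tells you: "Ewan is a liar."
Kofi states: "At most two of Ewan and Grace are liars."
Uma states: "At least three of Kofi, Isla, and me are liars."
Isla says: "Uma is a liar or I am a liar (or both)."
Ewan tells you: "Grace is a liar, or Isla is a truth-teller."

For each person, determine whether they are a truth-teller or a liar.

Grace: liar, Kofi: truth-teller, Uma: liar, Isla: truth-teller, Ewan: truth-teller

Regardless of anyone's role, Kofi's statement is true, so Kofi is a truth-teller.
With that fixed, Uma's statement is false, so Uma is a liar.
With that fixed, Isla's statement is true, so Isla is a truth-teller.
With that fixed, Ewan's statement is true, so Ewan is a truth-teller.
With that fixed, Grace's statement is false, so Grace is a liar.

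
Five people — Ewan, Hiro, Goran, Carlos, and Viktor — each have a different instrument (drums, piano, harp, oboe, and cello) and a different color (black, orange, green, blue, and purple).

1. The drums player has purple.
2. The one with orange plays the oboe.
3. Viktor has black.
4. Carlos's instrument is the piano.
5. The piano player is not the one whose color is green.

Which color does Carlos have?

blue

With clues 1–3, black is impossible for Carlos's color.
With clues 1–4, orange and purple are impossible for Carlos's color.
With clues 1–5, green is impossible for Carlos's color.
That leaves blue.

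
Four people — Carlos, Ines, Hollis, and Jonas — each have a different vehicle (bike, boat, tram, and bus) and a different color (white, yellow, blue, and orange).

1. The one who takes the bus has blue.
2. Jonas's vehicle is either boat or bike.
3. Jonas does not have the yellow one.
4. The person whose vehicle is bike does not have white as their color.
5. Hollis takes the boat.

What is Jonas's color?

With clues 1–2, blue is impossible for Jonas's color.
With clues 1–3, yellow is impossible for Jonas's color.
With clues 1–5, white is impossible for Jonas's color.
That leaves orange.

orange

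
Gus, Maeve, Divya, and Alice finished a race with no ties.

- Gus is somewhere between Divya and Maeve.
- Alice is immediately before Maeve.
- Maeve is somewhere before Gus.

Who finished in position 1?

With clue 1, Gus is ruled out for place 1.
With clues 1–2, Maeve is ruled out for place 1.
With clues 1–3, Divya is ruled out for place 1.
So place 1 is Alice.

Alice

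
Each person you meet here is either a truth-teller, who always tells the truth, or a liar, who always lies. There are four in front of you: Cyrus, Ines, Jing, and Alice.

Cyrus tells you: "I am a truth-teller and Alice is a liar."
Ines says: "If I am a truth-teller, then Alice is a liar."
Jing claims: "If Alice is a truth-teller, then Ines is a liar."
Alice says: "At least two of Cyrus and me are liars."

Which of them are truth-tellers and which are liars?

Consider Cyrus. Suppose Cyrus is a liar.
Then whichever role Alice has, Alice's statement has the wrong truth value — contradiction.
So Cyrus is a truth-teller.
With that fixed, Alice's statement is false, so Alice is a liar.
With that fixed, Ines's statement is true, so Ines is a truth-teller.
With that fixed, Jing's statement is true, so Jing is a truth-teller.

Cyrus: truth-teller, Ines: truth-teller, Jing: truth-teller, Alice: liar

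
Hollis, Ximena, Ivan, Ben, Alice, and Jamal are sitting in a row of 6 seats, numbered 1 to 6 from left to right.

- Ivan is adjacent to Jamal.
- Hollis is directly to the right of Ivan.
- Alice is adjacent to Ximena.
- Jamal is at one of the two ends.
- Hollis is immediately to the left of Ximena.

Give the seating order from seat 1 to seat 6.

Jamal, Ivan, Hollis, Ximena, Alice, Ben

From clues 1–2: Hollis is in {3,4,5,6}.
From clues 1–4: Jamal → seat 1, Ivan → seat 2, Hollis → seat 3.
From clues 1–5: Ximena → seat 4, Alice → seat 5, Ben → seat 6.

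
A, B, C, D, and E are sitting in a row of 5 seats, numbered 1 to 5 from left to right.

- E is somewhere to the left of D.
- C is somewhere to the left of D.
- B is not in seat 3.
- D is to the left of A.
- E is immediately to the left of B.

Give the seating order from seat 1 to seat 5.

E, B, C, D, A

From clue 1: D is in {2,3,4,5}.
From clues 1–2: D is in {3,4,5}.
From clues 1–4: A is in {4,5}.
From clues 1–5: E → seat 1, B → seat 2, C → seat 3, D → seat 4, A → seat 5.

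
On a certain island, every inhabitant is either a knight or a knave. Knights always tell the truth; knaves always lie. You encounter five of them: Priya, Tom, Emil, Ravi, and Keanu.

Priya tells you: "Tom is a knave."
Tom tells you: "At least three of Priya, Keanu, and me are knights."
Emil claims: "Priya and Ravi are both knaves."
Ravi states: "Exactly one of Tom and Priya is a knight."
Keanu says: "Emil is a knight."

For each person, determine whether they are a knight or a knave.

Priya: knight, Tom: knave, Emil: knave, Ravi: knight, Keanu: knave

Consider Priya. Suppose Priya is a knave.
Then no assignment of the remaining roles makes every statement match its speaker's type — contradiction.
So Priya is a knight.
With that fixed, Emil's statement is false, so Emil is a knave.
With that fixed, Keanu's statement is false, so Keanu is a knave.
With that fixed, Tom's statement is false, so Tom is a knave.
With that fixed, Ravi's statement is true, so Ravi is a knight.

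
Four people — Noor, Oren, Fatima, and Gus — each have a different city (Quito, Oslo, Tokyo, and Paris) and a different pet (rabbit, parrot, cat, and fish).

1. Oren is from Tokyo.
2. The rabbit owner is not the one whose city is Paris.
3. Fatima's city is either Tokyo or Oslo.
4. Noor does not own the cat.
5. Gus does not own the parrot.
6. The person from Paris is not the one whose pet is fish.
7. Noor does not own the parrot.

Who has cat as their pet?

With clues 1–4, Noor is impossible for the one with pet cat.
With clues 1–7, Fatima and Oren are impossible for the one with pet cat.
That leaves Gus.

Gus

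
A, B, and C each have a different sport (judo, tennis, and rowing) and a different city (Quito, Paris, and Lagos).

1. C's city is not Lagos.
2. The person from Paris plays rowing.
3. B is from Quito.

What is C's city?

Paris

Clue 1 rules out Lagos for C's city.
With clues 1–3, Quito is impossible for C's city.
That leaves Paris.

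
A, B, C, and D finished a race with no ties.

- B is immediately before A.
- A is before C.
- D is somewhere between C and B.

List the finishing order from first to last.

B, A, D, C

From clue 1: A is in {2,3,4}.
From clues 1–2: A is in {2,3}.
From clues 1–3: B → place 1, A → place 2, D → place 3, C → place 4.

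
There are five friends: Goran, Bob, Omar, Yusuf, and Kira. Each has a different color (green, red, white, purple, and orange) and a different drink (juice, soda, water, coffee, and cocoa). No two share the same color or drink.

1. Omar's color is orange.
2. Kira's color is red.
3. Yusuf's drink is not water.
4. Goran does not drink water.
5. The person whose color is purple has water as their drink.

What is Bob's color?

Clue 1 rules out orange for Bob's color.
With clues 1–2, red is impossible for Bob's color.
With clues 1–5, green and white are impossible for Bob's color.
That leaves purple.

purple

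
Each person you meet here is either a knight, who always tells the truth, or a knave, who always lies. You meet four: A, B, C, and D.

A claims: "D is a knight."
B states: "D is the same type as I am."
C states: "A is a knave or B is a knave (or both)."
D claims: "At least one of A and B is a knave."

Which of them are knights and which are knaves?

Consider A. Suppose A is a knave.
Then no assignment of the remaining roles makes every statement match its speaker's type — contradiction.
So A is a knight.
Consider B. Suppose B is a knight.
Then no assignment of the remaining roles makes every statement match its speaker's type — contradiction.
So B is a knave.
With that fixed, C's statement is true, so C is a knight.
With that fixed, D's statement is true, so D is a knight.

A: knight, B: knave, C: knight, D: knight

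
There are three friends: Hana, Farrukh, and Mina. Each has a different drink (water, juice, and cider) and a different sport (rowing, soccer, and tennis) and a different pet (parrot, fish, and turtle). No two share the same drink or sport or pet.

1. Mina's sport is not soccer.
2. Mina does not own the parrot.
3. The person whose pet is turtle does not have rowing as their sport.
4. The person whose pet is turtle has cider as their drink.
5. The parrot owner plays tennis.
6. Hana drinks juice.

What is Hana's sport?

tennis

With clues 1–5, rowing is impossible for Hana's sport.
With clues 1–6, soccer is impossible for Hana's sport.
That leaves tennis.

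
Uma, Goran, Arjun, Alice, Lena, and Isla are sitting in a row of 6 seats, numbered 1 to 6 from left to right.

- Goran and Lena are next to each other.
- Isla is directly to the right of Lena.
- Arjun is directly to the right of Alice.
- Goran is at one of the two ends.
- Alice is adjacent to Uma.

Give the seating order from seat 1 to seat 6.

From clues 1–2: Goran is in {1,2,3,4}.
From clues 1–3: Uma is in {1,3,4,6}.
From clues 1–4: Goran → seat 1, Lena → seat 2, Isla → seat 3.
From clues 1–5: Uma → seat 4, Alice → seat 5, Arjun → seat 6.

Goran, Lena, Isla, Uma, Alice, Arjun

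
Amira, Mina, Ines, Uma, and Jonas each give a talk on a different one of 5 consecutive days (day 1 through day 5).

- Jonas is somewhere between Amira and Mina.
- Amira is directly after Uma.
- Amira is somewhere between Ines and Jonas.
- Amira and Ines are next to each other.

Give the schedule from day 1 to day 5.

Mina, Jonas, Uma, Amira, Ines

From clue 1: Jonas is in {2,3,4}.
From clues 1–3: Amira is in {3,4}.
From clues 1–4: Mina → day 1, Jonas → day 2, Uma → day 3, Amira → day 4, Ines → day 5.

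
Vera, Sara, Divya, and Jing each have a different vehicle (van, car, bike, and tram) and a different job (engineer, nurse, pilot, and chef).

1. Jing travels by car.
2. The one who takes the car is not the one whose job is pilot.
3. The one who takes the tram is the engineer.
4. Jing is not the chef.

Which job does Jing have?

With clues 1–2, pilot is impossible for Jing's job.
With clues 1–3, engineer is impossible for Jing's job.
With clues 1–4, chef is impossible for Jing's job.
That leaves nurse.

nurse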